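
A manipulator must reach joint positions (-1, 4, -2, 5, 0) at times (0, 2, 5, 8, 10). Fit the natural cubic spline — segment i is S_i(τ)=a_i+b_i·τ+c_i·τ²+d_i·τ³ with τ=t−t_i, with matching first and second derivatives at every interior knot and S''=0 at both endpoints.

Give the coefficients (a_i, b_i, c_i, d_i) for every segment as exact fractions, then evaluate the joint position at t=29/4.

Δ: Δ0=5/2, Δ1=-2, Δ2=7/3, Δ3=-5/2
row 1: diag=10, rhs=-27; c'=3/10, d'=-27/10
row 2: denom=12−3·3/10=111/10; d'=(26−3·-27/10)/(111/10)=341/111
row 3: denom=10−3·10/37=340/37; d'=(-29−3·341/111)/(340/37)=-707/170
back: M3=-707/170
back: M2=341/111−10/37·-707/170=214/51
back: M1=-27/10−3/10·214/51=-673/170
M: M0=0, M1=-673/170, M2=214/51, M3=-707/170, M4=0
seg 0: a=-1, c=M0/2=0, d=(M1−M0)/(6·2)=-673/2040, b=Δ0−h0·(2M0+M1)/6=974/255
seg 1: a=4, c=M1/2=-673/340, d=(M2−M1)/(6·3)=4159/9180, b=Δ1−h1·(2M1+M2)/6=-71/510
seg 2: a=-2, c=M2/2=107/51, d=(M3−M2)/(6·3)=-4261/9180, b=Δ2−h2·(2M2+M3)/6=13/60
seg 3: a=5, c=M3/2=-707/340, d=(M4−M3)/(6·2)=707/2040, b=Δ3−h3·(2M3+M4)/6=139/510
t_q=29/4 → seg 2, τ=9/4; S=-2+13/60·τ+107/51·τ²+-4261/9180·τ³=83161/21760

  seg 0: a=-1 b=974/255 c=0 d=-673/2040
  seg 1: a=4 b=-71/510 c=-673/340 d=4159/9180
  seg 2: a=-2 b=13/60 c=107/51 d=-4261/9180
  seg 3: a=5 b=139/510 c=-707/340 d=707/2040
S(29/4) = 83161/21760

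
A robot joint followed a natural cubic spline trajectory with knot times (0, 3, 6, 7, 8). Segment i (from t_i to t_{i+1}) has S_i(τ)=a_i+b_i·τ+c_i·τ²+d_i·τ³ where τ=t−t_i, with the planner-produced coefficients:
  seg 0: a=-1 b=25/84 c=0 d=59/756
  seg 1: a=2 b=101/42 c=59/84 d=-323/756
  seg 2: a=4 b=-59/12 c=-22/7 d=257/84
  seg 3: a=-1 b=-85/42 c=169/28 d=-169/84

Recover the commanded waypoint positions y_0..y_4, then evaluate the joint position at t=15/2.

y_0 = S_0(0) = a_0 = -1
y_1 = S_1(0) = a_1 = 2
y_2 = S_2(0) = a_2 = 4
y_3 = S_3(0) = a_3 = -1
y_4 = S_3(1) = 1
t_q=15/2 is in segment 3 (τ=1/2); S_3(τ)=-169/224

y_0=-1 y_1=2 y_2=4 y_3=-1 y_4=1
S(15/2) = -169/224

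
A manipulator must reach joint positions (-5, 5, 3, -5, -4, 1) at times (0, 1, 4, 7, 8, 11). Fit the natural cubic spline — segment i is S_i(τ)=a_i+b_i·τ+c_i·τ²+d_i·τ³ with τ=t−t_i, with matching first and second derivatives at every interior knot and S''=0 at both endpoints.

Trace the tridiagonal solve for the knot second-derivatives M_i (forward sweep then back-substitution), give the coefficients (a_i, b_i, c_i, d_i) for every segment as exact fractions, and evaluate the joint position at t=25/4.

Δ: Δ0=10, Δ1=-2/3, Δ2=-8/3, Δ3=1, Δ4=5/3
row 1: diag=8, rhs=-64; c'=3/8, d'=-8
row 2: denom=12−3·3/8=87/8; d'=(-12−3·-8)/(87/8)=32/29
row 3: denom=8−3·8/29=208/29; d'=(22−3·32/29)/(208/29)=271/104
row 4: denom=8−1·29/208=1635/208; d'=(4−1·271/104)/(1635/208)=58/327
back: M4=58/327
back: M3=271/104−29/208·58/327=844/327
back: M2=32/29−8/29·844/327=128/327
back: M1=-8−3/8·128/327=-888/109
M: M0=0, M1=-888/109, M2=128/327, M3=844/327, M4=58/327, M5=0
seg 0: a=-5, c=M0/2=0, d=(M1−M0)/(6·1)=-148/109, b=Δ0−h0·(2M0+M1)/6=1238/109
seg 1: a=5, c=M1/2=-444/109, d=(M2−M1)/(6·3)=1396/2943, b=Δ1−h1·(2M1+M2)/6=794/109
seg 2: a=3, c=M2/2=64/327, d=(M3−M2)/(6·3)=358/2943, b=Δ2−h2·(2M2+M3)/6=-474/109
seg 3: a=-5, c=M3/2=422/327, d=(M4−M3)/(6·1)=-131/327, b=Δ3−h3·(2M3+M4)/6=12/109
seg 4: a=-4, c=M4/2=29/327, d=(M5−M4)/(6·3)=-29/2943, b=Δ4−h4·(2M4+M5)/6=487/327
t_q=25/4 → seg 2, τ=9/4; S=3+-474/109·τ+64/327·τ²+358/2943·τ³=-15375/3488

  seg 0: a=-5 b=1238/109 c=0 d=-148/109
  seg 1: a=5 b=794/109 c=-444/109 d=1396/2943
  seg 2: a=3 b=-474/109 c=64/327 d=358/2943
  seg 3: a=-5 b=12/109 c=422/327 d=-131/327
  seg 4: a=-4 b=487/327 c=29/327 d=-29/2943
S(25/4) = -15375/3488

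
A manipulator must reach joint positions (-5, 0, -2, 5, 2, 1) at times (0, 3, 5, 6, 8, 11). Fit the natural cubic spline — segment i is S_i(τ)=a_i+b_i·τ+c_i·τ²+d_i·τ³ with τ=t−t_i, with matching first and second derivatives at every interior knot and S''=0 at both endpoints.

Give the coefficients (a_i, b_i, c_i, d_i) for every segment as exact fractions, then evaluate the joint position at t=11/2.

Δ: Δ0=5/3, Δ1=-1, Δ2=7, Δ3=-3/2, Δ4=-1/3
row 1: diag=10, rhs=-16; c'=1/5, d'=-8/5
row 2: denom=6−2·1/5=28/5; d'=(48−2·-8/5)/(28/5)=64/7
row 3: denom=6−1·5/28=163/28; d'=(-51−1·64/7)/(163/28)=-1684/163
row 4: denom=10−2·56/163=1518/163; d'=(7−2·-1684/163)/(1518/163)=1503/506
back: M4=1503/506
back: M3=-1684/163−56/163·1503/506=-2872/253
back: M2=64/7−5/28·-2872/253=2826/253
back: M1=-8/5−1/5·2826/253=-970/253
M: M0=0, M1=-970/253, M2=2826/253, M3=-2872/253, M4=1503/506, M5=0
seg 0: a=-5, c=M0/2=0, d=(M1−M0)/(6·3)=-485/2277, b=Δ0−h0·(2M0+M1)/6=2720/759
seg 1: a=0, c=M1/2=-485/253, d=(M2−M1)/(6·2)=949/759, b=Δ1−h1·(2M1+M2)/6=-1645/759
seg 2: a=-2, c=M2/2=1413/253, d=(M3−M2)/(6·1)=-259/69, b=Δ2−h2·(2M2+M3)/6=3923/759
seg 3: a=5, c=M3/2=-1436/253, d=(M4−M3)/(6·2)=7247/6072, b=Δ3−h3·(2M3+M4)/6=3854/759
seg 4: a=2, c=M4/2=1503/1012, d=(M5−M4)/(6·3)=-167/1012, b=Δ4−h4·(2M4+M5)/6=-5015/1518
t_q=11/2 → seg 2, τ=1/2; S=-2+3923/759·τ+1413/253·τ²+-259/69·τ³=133/88

  seg 0: a=-5 b=2720/759 c=0 d=-485/2277
  seg 1: a=0 b=-1645/759 c=-485/253 d=949/759
  seg 2: a=-2 b=3923/759 c=1413/253 d=-259/69
  seg 3: a=5 b=3854/759 c=-1436/253 d=7247/6072
  seg 4: a=2 b=-5015/1518 c=1503/1012 d=-167/1012
S(11/2) = 133/88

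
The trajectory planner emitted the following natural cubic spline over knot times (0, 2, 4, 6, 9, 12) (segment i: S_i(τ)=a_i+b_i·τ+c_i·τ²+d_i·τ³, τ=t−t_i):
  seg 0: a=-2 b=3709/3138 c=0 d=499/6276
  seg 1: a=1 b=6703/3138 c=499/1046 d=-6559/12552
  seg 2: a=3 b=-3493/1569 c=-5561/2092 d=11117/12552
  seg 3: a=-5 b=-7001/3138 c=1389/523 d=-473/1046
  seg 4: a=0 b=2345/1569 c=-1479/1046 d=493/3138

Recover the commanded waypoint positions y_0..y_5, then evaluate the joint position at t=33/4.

y_0 = S_0(0) = a_0 = -2
y_1 = S_1(0) = a_1 = 1
y_2 = S_2(0) = a_2 = 3
y_3 = S_3(0) = a_3 = -5
y_4 = S_4(0) = a_4 = 0
y_5 = S_4(3) = -4
t_q=33/4 is in segment 3 (τ=9/4); S_3(τ)=-115513/66944

y_0=-2 y_1=1 y_2=3 y_3=-5 y_4=0 y_5=-4
S(33/4) = -115513/66944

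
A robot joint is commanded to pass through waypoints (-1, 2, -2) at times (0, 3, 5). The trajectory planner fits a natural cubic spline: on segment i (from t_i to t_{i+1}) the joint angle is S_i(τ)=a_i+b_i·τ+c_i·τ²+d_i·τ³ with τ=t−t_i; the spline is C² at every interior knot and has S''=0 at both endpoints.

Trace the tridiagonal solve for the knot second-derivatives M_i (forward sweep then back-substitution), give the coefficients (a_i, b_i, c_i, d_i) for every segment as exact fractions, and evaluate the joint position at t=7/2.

  seg 0: a=-1 b=19/10 c=0 d=-1/10
  seg 1: a=2 b=-4/5 c=-9/10 d=3/20
S(7/2) = 223/160

Δ: Δ0=1, Δ1=-2
row 1: diag=10, rhs=-18; c'=1/5, d'=-9/5
back: M1=-9/5
M: M0=0, M1=-9/5, M2=0
seg 0: a=-1, c=M0/2=0, d=(M1−M0)/(6·3)=-1/10, b=Δ0−h0·(2M0+M1)/6=19/10
seg 1: a=2, c=M1/2=-9/10, d=(M2−M1)/(6·2)=3/20, b=Δ1−h1·(2M1+M2)/6=-4/5
t_q=7/2 → seg 1, τ=1/2; S=2+-4/5·τ+-9/10·τ²+3/20·τ³=223/160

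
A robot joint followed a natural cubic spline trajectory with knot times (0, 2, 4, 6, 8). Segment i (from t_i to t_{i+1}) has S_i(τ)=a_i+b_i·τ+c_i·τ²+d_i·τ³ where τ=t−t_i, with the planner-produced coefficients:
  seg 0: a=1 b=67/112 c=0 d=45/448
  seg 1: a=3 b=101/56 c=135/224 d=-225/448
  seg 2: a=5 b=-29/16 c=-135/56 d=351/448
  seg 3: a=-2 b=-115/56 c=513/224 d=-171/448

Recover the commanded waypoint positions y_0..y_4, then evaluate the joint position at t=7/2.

y_0=1 y_1=3 y_2=5 y_3=-2 y_4=0
S(7/2) = 19233/3584

y_0 = S_0(0) = a_0 = 1
y_1 = S_1(0) = a_1 = 3
y_2 = S_2(0) = a_2 = 5
y_3 = S_3(0) = a_3 = -2
y_4 = S_3(2) = 0
t_q=7/2 is in segment 1 (τ=3/2); S_1(τ)=19233/3584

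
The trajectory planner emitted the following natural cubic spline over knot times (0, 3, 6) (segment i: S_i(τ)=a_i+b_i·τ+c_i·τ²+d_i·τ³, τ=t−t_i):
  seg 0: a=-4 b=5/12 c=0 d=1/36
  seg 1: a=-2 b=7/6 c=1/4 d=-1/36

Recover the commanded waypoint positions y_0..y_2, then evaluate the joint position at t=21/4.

y_0=-4 y_1=-2 y_2=3
S(21/4) = 403/256

y_0 = S_0(0) = a_0 = -4
y_1 = S_1(0) = a_1 = -2
y_2 = S_1(3) = 3
t_q=21/4 is in segment 1 (τ=9/4); S_1(τ)=403/256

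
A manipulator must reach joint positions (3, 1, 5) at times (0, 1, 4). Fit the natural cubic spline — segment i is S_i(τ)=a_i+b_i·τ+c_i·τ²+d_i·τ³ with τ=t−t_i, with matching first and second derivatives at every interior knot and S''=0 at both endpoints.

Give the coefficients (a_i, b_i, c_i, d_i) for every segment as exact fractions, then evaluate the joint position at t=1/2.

Δ: Δ0=-2, Δ1=4/3
row 1: diag=8, rhs=20; c'=3/8, d'=5/2
back: M1=5/2
M: M0=0, M1=5/2, M2=0
seg 0: a=3, c=M0/2=0, d=(M1−M0)/(6·1)=5/12, b=Δ0−h0·(2M0+M1)/6=-29/12
seg 1: a=1, c=M1/2=5/4, d=(M2−M1)/(6·3)=-5/36, b=Δ1−h1·(2M1+M2)/6=-7/6
t_q=1/2 → seg 0, τ=1/2; S=3+-29/12·τ+0·τ²+5/12·τ³=59/32

  seg 0: a=3 b=-29/12 c=0 d=5/12
  seg 1: a=1 b=-7/6 c=5/4 d=-5/36
S(1/2) = 59/32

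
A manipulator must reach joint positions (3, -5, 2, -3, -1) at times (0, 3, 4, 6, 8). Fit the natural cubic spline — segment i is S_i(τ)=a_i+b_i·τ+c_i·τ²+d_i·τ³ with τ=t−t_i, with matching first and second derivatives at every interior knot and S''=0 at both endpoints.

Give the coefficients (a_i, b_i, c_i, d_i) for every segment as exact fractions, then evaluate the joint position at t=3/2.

Δ: Δ0=-8/3, Δ1=7, Δ2=-5/2, Δ3=1
row 1: diag=8, rhs=58; c'=1/8, d'=29/4
row 2: denom=6−1·1/8=47/8; d'=(-57−1·29/4)/(47/8)=-514/47
row 3: denom=8−2·16/47=344/47; d'=(21−2·-514/47)/(344/47)=2015/344
back: M3=2015/344
back: M2=-514/47−16/47·2015/344=-556/43
back: M1=29/4−1/8·-556/43=1525/172
M: M0=0, M1=1525/172, M2=-556/43, M3=2015/344, M4=0
seg 0: a=3, c=M0/2=0, d=(M1−M0)/(6·3)=1525/3096, b=Δ0−h0·(2M0+M1)/6=-7327/1032
seg 1: a=-5, c=M1/2=1525/344, d=(M2−M1)/(6·1)=-3749/1032, b=Δ1−h1·(2M1+M2)/6=3199/516
seg 2: a=2, c=M2/2=-278/43, d=(M3−M2)/(6·2)=6463/4128, b=Δ2−h2·(2M2+M3)/6=4301/1032
seg 3: a=-3, c=M3/2=2015/688, d=(M4−M3)/(6·2)=-2015/4128, b=Δ3−h3·(2M3+M4)/6=-1499/516
t_q=3/2 → seg 0, τ=3/2; S=3+-7327/1032·τ+0·τ²+1525/3096·τ³=-16477/2752

  seg 0: a=3 b=-7327/1032 c=0 d=1525/3096
  seg 1: a=-5 b=3199/516 c=1525/344 d=-3749/1032
  seg 2: a=2 b=4301/1032 c=-278/43 d=6463/4128
  seg 3: a=-3 b=-1499/516 c=2015/688 d=-2015/4128
S(3/2) = -16477/2752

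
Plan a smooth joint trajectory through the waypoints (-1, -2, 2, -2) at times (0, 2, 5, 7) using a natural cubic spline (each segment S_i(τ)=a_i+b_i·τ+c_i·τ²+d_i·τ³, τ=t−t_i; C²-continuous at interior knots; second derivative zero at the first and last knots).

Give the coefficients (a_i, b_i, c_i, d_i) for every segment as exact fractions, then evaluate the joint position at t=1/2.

  seg 0: a=-1 b=-613/546 c=0 d=85/546
  seg 1: a=-2 b=407/546 c=85/91 d=-31/126
  seg 2: a=2 b=-80/273 c=-233/182 d=233/1092
S(1/2) = -2245/1456

Δ: Δ0=-1/2, Δ1=4/3, Δ2=-2
row 1: diag=10, rhs=11; c'=3/10, d'=11/10
row 2: denom=10−3·3/10=91/10; d'=(-20−3·11/10)/(91/10)=-233/91
back: M2=-233/91
back: M1=11/10−3/10·-233/91=170/91
M: M0=0, M1=170/91, M2=-233/91, M3=0
seg 0: a=-1, c=M0/2=0, d=(M1−M0)/(6·2)=85/546, b=Δ0−h0·(2M0+M1)/6=-613/546
seg 1: a=-2, c=M1/2=85/91, d=(M2−M1)/(6·3)=-31/126, b=Δ1−h1·(2M1+M2)/6=407/546
seg 2: a=2, c=M2/2=-233/182, d=(M3−M2)/(6·2)=233/1092, b=Δ2−h2·(2M2+M3)/6=-80/273
t_q=1/2 → seg 0, τ=1/2; S=-1+-613/546·τ+0·τ²+85/546·τ³=-2245/1456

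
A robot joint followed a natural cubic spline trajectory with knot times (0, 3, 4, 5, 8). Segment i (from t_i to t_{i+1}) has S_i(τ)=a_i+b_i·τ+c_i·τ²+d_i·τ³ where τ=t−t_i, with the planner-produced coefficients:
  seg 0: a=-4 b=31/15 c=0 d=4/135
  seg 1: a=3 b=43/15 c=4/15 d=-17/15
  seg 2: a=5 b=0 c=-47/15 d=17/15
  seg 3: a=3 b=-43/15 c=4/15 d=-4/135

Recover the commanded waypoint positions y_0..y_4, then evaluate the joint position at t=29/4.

y_0=-4 y_1=3 y_2=5 y_3=3 y_4=-4
S(29/4) = -39/16

y_0 = S_0(0) = a_0 = -4
y_1 = S_1(0) = a_1 = 3
y_2 = S_2(0) = a_2 = 5
y_3 = S_3(0) = a_3 = 3
y_4 = S_3(3) = -4
t_q=29/4 is in segment 3 (τ=9/4); S_3(τ)=-39/16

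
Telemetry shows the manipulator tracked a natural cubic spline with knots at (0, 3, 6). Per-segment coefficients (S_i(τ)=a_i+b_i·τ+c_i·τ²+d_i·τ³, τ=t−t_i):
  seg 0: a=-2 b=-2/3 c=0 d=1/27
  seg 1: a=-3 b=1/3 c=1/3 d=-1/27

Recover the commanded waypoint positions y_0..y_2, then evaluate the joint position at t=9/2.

y_0=-2 y_1=-3 y_2=0
S(9/2) = -15/8

y_0 = S_0(0) = a_0 = -2
y_1 = S_1(0) = a_1 = -3
y_2 = S_1(3) = 0
t_q=9/2 is in segment 1 (τ=3/2); S_1(τ)=-15/8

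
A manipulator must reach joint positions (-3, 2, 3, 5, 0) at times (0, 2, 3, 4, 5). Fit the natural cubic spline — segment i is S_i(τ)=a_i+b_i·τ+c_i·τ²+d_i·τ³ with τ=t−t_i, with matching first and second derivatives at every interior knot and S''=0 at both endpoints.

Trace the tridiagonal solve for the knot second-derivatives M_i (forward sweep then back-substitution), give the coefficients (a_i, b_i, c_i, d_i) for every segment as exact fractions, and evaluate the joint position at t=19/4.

Δ: Δ0=5/2, Δ1=1, Δ2=2, Δ3=-5
row 1: diag=6, rhs=-9; c'=1/6, d'=-3/2
row 2: denom=4−1·1/6=23/6; d'=(6−1·-3/2)/(23/6)=45/23
row 3: denom=4−1·6/23=86/23; d'=(-42−1·45/23)/(86/23)=-1011/86
back: M3=-1011/86
back: M2=45/23−6/23·-1011/86=216/43
back: M1=-3/2−1/6·216/43=-201/86
M: M0=0, M1=-201/86, M2=216/43, M3=-1011/86, M4=0
seg 0: a=-3, c=M0/2=0, d=(M1−M0)/(6·2)=-67/344, b=Δ0−h0·(2M0+M1)/6=141/43
seg 1: a=2, c=M1/2=-201/172, d=(M2−M1)/(6·1)=211/172, b=Δ1−h1·(2M1+M2)/6=81/86
seg 2: a=3, c=M2/2=108/43, d=(M3−M2)/(6·1)=-481/172, b=Δ2−h2·(2M2+M3)/6=393/172
seg 3: a=5, c=M3/2=-1011/172, d=(M4−M3)/(6·1)=337/172, b=Δ3−h3·(2M3+M4)/6=-93/86
t_q=19/4 → seg 3, τ=3/4; S=5+-93/86·τ+-1011/172·τ²+337/172·τ³=18815/11008

  seg 0: a=-3 b=141/43 c=0 d=-67/344
  seg 1: a=2 b=81/86 c=-201/172 d=211/172
  seg 2: a=3 b=393/172 c=108/43 d=-481/172
  seg 3: a=5 b=-93/86 c=-1011/172 d=337/172
S(19/4) = 18815/11008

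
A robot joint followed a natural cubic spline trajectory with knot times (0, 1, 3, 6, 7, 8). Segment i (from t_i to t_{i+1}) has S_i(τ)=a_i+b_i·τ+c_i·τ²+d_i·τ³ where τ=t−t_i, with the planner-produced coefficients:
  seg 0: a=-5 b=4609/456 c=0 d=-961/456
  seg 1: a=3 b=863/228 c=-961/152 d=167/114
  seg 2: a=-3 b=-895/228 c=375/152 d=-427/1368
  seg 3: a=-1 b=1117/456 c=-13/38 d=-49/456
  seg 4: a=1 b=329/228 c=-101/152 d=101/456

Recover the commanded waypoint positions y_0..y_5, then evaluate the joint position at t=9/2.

y_0=-5 y_1=3 y_2=-3 y_3=-1 y_4=1 y_5=2
S(9/2) = -281/64

y_0 = S_0(0) = a_0 = -5
y_1 = S_1(0) = a_1 = 3
y_2 = S_2(0) = a_2 = -3
y_3 = S_3(0) = a_3 = -1
y_4 = S_4(0) = a_4 = 1
y_5 = S_4(1) = 2
t_q=9/2 is in segment 2 (τ=3/2); S_2(τ)=-281/64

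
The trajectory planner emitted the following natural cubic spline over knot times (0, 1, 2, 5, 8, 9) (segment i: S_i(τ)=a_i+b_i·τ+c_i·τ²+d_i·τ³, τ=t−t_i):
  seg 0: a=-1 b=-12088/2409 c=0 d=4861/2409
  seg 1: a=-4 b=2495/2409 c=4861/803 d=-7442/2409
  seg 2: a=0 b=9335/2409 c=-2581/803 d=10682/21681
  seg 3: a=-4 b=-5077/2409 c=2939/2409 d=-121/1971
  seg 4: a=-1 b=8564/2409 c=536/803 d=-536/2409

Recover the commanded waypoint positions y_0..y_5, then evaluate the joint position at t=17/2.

y_0=-1 y_1=-4 y_2=0 y_3=-4 y_4=-1 y_5=3
S(17/2) = 736/803

y_0 = S_0(0) = a_0 = -1
y_1 = S_1(0) = a_1 = -4
y_2 = S_2(0) = a_2 = 0
y_3 = S_3(0) = a_3 = -4
y_4 = S_4(0) = a_4 = -1
y_5 = S_4(1) = 3
t_q=17/2 is in segment 4 (τ=1/2); S_4(τ)=736/803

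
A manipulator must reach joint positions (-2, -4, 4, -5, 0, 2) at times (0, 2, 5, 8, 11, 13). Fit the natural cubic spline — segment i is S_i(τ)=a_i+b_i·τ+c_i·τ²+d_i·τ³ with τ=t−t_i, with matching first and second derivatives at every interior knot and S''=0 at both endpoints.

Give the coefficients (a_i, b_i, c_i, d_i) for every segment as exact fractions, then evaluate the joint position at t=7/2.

  seg 0: a=-2 b=-8393/3807 c=0 d=2293/7614
  seg 1: a=-4 b=5365/3807 c=2293/1269 d=-15850/34263
  seg 2: a=4 b=-911/3807 c=-8971/3807 d=349/729
  seg 3: a=-5 b=-5528/3807 c=7432/3807 d=-10423/34263
  seg 4: a=0 b=7795/3807 c=-997/1269 d=997/7614
S(7/2) = 523/846

Δ: Δ0=-1, Δ1=8/3, Δ2=-3, Δ3=5/3, Δ4=1
row 1: diag=10, rhs=22; c'=3/10, d'=11/5
row 2: denom=12−3·3/10=111/10; d'=(-34−3·11/5)/(111/10)=-406/111
row 3: denom=12−3·10/37=414/37; d'=(28−3·-406/111)/(414/37)=721/207
row 4: denom=10−3·37/138=423/46; d'=(-4−3·721/207)/(423/46)=-1994/1269
back: M4=-1994/1269
back: M3=721/207−37/138·-1994/1269=14864/3807
back: M2=-406/111−10/37·14864/3807=-17942/3807
back: M1=11/5−3/10·-17942/3807=4586/1269
M: M0=0, M1=4586/1269, M2=-17942/3807, M3=14864/3807, M4=-1994/1269, M5=0
seg 0: a=-2, c=M0/2=0, d=(M1−M0)/(6·2)=2293/7614, b=Δ0−h0·(2M0+M1)/6=-8393/3807
seg 1: a=-4, c=M1/2=2293/1269, d=(M2−M1)/(6·3)=-15850/34263, b=Δ1−h1·(2M1+M2)/6=5365/3807
seg 2: a=4, c=M2/2=-8971/3807, d=(M3−M2)/(6·3)=349/729, b=Δ2−h2·(2M2+M3)/6=-911/3807
seg 3: a=-5, c=M3/2=7432/3807, d=(M4−M3)/(6·3)=-10423/34263, b=Δ3−h3·(2M3+M4)/6=-5528/3807
seg 4: a=0, c=M4/2=-997/1269, d=(M5−M4)/(6·2)=997/7614, b=Δ4−h4·(2M4+M5)/6=7795/3807
t_q=7/2 → seg 1, τ=3/2; S=-4+5365/3807·τ+2293/1269·τ²+-15850/34263·τ³=523/846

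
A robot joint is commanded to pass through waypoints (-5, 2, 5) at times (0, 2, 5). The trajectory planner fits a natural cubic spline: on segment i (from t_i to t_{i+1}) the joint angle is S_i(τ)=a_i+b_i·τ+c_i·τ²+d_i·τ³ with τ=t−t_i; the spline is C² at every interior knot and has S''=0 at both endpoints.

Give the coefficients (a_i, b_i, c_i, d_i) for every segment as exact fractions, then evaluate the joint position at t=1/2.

Δ: Δ0=7/2, Δ1=1
row 1: diag=10, rhs=-15; c'=3/10, d'=-3/2
back: M1=-3/2
M: M0=0, M1=-3/2, M2=0
seg 0: a=-5, c=M0/2=0, d=(M1−M0)/(6·2)=-1/8, b=Δ0−h0·(2M0+M1)/6=4
seg 1: a=2, c=M1/2=-3/4, d=(M2−M1)/(6·3)=1/12, b=Δ1−h1·(2M1+M2)/6=5/2
t_q=1/2 → seg 0, τ=1/2; S=-5+4·τ+0·τ²+-1/8·τ³=-193/64

  seg 0: a=-5 b=4 c=0 d=-1/8
  seg 1: a=2 b=5/2 c=-3/4 d=1/12
S(1/2) = -193/64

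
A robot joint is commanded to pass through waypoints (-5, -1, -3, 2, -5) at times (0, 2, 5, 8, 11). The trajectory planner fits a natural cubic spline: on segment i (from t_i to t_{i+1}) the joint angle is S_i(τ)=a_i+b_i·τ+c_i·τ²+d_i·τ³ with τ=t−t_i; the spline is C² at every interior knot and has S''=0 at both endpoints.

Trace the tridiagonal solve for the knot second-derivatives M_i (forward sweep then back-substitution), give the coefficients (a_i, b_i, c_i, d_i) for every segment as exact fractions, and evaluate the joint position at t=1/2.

  seg 0: a=-5 b=574/207 c=0 d=-40/207
  seg 1: a=-1 b=94/207 c=-80/69 d=488/1863
  seg 2: a=-3 b=118/207 c=248/207 d=-517/1863
  seg 3: a=2 b=55/207 c=-269/207 d=269/1863
S(1/2) = -251/69

Δ: Δ0=2, Δ1=-2/3, Δ2=5/3, Δ3=-7/3
row 1: diag=10, rhs=-16; c'=3/10, d'=-8/5
row 2: denom=12−3·3/10=111/10; d'=(14−3·-8/5)/(111/10)=188/111
row 3: denom=12−3·10/37=414/37; d'=(-24−3·188/111)/(414/37)=-538/207
back: M3=-538/207
back: M2=188/111−10/37·-538/207=496/207
back: M1=-8/5−3/10·496/207=-160/69
M: M0=0, M1=-160/69, M2=496/207, M3=-538/207, M4=0
seg 0: a=-5, c=M0/2=0, d=(M1−M0)/(6·2)=-40/207, b=Δ0−h0·(2M0+M1)/6=574/207
seg 1: a=-1, c=M1/2=-80/69, d=(M2−M1)/(6·3)=488/1863, b=Δ1−h1·(2M1+M2)/6=94/207
seg 2: a=-3, c=M2/2=248/207, d=(M3−M2)/(6·3)=-517/1863, b=Δ2−h2·(2M2+M3)/6=118/207
seg 3: a=2, c=M3/2=-269/207, d=(M4−M3)/(6·3)=269/1863, b=Δ3−h3·(2M3+M4)/6=55/207
t_q=1/2 → seg 0, τ=1/2; S=-5+574/207·τ+0·τ²+-40/207·τ³=-251/69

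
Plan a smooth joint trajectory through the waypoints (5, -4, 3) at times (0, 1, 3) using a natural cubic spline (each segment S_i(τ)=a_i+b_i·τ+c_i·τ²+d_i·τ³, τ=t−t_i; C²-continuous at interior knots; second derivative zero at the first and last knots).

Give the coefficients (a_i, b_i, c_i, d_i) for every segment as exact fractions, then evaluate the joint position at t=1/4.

Δ: Δ0=-9, Δ1=7/2
row 1: diag=6, rhs=75; c'=1/3, d'=25/2
back: M1=25/2
M: M0=0, M1=25/2, M2=0
seg 0: a=5, c=M0/2=0, d=(M1−M0)/(6·1)=25/12, b=Δ0−h0·(2M0+M1)/6=-133/12
seg 1: a=-4, c=M1/2=25/4, d=(M2−M1)/(6·2)=-25/24, b=Δ1−h1·(2M1+M2)/6=-29/6
t_q=1/4 → seg 0, τ=1/4; S=5+-133/12·τ+0·τ²+25/12·τ³=579/256

  seg 0: a=5 b=-133/12 c=0 d=25/12
  seg 1: a=-4 b=-29/6 c=25/4 d=-25/24
S(1/4) = 579/256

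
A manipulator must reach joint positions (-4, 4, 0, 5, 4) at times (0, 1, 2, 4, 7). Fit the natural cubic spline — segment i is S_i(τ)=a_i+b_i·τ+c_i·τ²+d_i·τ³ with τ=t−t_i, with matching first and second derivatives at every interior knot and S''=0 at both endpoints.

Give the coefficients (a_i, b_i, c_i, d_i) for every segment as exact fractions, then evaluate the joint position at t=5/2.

Δ: Δ0=8, Δ1=-4, Δ2=5/2, Δ3=-1/3
row 1: diag=4, rhs=-72; c'=1/4, d'=-18
row 2: denom=6−1·1/4=23/4; d'=(39−1·-18)/(23/4)=228/23
row 3: denom=10−2·8/23=214/23; d'=(-17−2·228/23)/(214/23)=-847/214
back: M3=-847/214
back: M2=228/23−8/23·-847/214=1208/107
back: M1=-18−1/4·1208/107=-2228/107
M: M0=0, M1=-2228/107, M2=1208/107, M3=-847/214, M4=0
seg 0: a=-4, c=M0/2=0, d=(M1−M0)/(6·1)=-1114/321, b=Δ0−h0·(2M0+M1)/6=3682/321
seg 1: a=4, c=M1/2=-1114/107, d=(M2−M1)/(6·1)=1718/321, b=Δ1−h1·(2M1+M2)/6=340/321
seg 2: a=0, c=M2/2=604/107, d=(M3−M2)/(6·2)=-3263/2568, b=Δ2−h2·(2M2+M3)/6=-1190/321
seg 3: a=5, c=M3/2=-847/428, d=(M4−M3)/(6·3)=847/3852, b=Δ3−h3·(2M3+M4)/6=2327/642
t_q=5/2 → seg 2, τ=1/2; S=0+-1190/321·τ+604/107·τ²+-3263/2568·τ³=-4117/6848

  seg 0: a=-4 b=3682/321 c=0 d=-1114/321
  seg 1: a=4 b=340/321 c=-1114/107 d=1718/321
  seg 2: a=0 b=-1190/321 c=604/107 d=-3263/2568
  seg 3: a=5 b=2327/642 c=-847/428 d=847/3852
S(5/2) = -4117/6848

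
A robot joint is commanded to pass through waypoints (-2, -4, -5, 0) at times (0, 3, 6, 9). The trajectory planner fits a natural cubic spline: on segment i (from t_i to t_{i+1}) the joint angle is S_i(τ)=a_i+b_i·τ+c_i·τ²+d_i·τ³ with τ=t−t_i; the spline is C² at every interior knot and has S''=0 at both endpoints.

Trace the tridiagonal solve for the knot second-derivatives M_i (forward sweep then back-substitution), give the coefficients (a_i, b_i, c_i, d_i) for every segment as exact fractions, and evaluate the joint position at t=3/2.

  seg 0: a=-2 b=-28/45 c=0 d=-2/405
  seg 1: a=-4 b=-34/45 c=-2/45 d=5/81
  seg 2: a=-5 b=29/45 c=23/45 d=-23/405
S(3/2) = -59/20

Δ: Δ0=-2/3, Δ1=-1/3, Δ2=5/3
row 1: diag=12, rhs=2; c'=1/4, d'=1/6
row 2: denom=12−3·1/4=45/4; d'=(12−3·1/6)/(45/4)=46/45
back: M2=46/45
back: M1=1/6−1/4·46/45=-4/45
M: M0=0, M1=-4/45, M2=46/45, M3=0
seg 0: a=-2, c=M0/2=0, d=(M1−M0)/(6·3)=-2/405, b=Δ0−h0·(2M0+M1)/6=-28/45
seg 1: a=-4, c=M1/2=-2/45, d=(M2−M1)/(6·3)=5/81, b=Δ1−h1·(2M1+M2)/6=-34/45
seg 2: a=-5, c=M2/2=23/45, d=(M3−M2)/(6·3)=-23/405, b=Δ2−h2·(2M2+M3)/6=29/45
t_q=3/2 → seg 0, τ=3/2; S=-2+-28/45·τ+0·τ²+-2/405·τ³=-59/20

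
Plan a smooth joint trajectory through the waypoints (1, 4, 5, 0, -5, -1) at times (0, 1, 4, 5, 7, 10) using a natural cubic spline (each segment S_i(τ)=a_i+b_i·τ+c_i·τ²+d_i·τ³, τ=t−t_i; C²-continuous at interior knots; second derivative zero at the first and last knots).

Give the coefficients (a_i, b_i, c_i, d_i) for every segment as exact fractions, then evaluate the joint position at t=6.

Δ: Δ0=3, Δ1=1/3, Δ2=-5, Δ3=-5/2, Δ4=4/3
row 1: diag=8, rhs=-16; c'=3/8, d'=-2
row 2: denom=8−3·3/8=55/8; d'=(-32−3·-2)/(55/8)=-208/55
row 3: denom=6−1·8/55=322/55; d'=(15−1·-208/55)/(322/55)=1033/322
row 4: denom=10−2·55/161=1500/161; d'=(23−2·1033/322)/(1500/161)=89/50
back: M4=89/50
back: M3=1033/322−55/161·89/50=13/5
back: M2=-208/55−8/55·13/5=-104/25
back: M1=-2−3/8·-104/25=-11/25
M: M0=0, M1=-11/25, M2=-104/25, M3=13/5, M4=89/50, M5=0
seg 0: a=1, c=M0/2=0, d=(M1−M0)/(6·1)=-11/150, b=Δ0−h0·(2M0+M1)/6=461/150
seg 1: a=4, c=M1/2=-11/50, d=(M2−M1)/(6·3)=-31/150, b=Δ1−h1·(2M1+M2)/6=214/75
seg 2: a=5, c=M2/2=-52/25, d=(M3−M2)/(6·1)=169/150, b=Δ2−h2·(2M2+M3)/6=-607/150
seg 3: a=0, c=M3/2=13/10, d=(M4−M3)/(6·2)=-41/600, b=Δ3−h3·(2M3+M4)/6=-362/75
seg 4: a=-5, c=M4/2=89/100, d=(M5−M4)/(6·3)=-89/900, b=Δ4−h4·(2M4+M5)/6=-67/150
t_q=6 → seg 3, τ=1; S=0+-362/75·τ+13/10·τ²+-41/600·τ³=-719/200

  seg 0: a=1 b=461/150 c=0 d=-11/150
  seg 1: a=4 b=214/75 c=-11/50 d=-31/150
  seg 2: a=5 b=-607/150 c=-52/25 d=169/150
  seg 3: a=0 b=-362/75 c=13/10 d=-41/600
  seg 4: a=-5 b=-67/150 c=89/100 d=-89/900
S(6) = -719/200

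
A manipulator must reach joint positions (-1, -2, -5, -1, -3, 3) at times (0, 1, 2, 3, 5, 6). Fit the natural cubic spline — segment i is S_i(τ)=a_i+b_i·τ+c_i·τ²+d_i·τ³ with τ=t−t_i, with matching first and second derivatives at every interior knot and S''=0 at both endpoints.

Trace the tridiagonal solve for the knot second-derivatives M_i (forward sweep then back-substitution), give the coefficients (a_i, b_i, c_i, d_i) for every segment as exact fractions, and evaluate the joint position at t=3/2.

  seg 0: a=-1 b=7/57 c=0 d=-64/57
  seg 1: a=-2 b=-185/57 c=-64/19 d=206/57
  seg 2: a=-5 b=49/57 c=142/19 d=-13/3
  seg 3: a=-1 b=160/57 c=-105/19 d=413/228
  seg 4: a=-3 b=139/57 c=203/38 d=-203/114
S(3/2) = -305/76

Δ: Δ0=-1, Δ1=-3, Δ2=4, Δ3=-1, Δ4=6
row 1: diag=4, rhs=-12; c'=1/4, d'=-3
row 2: denom=4−1·1/4=15/4; d'=(42−1·-3)/(15/4)=12
row 3: denom=6−1·4/15=86/15; d'=(-30−1·12)/(86/15)=-315/43
row 4: denom=6−2·15/43=228/43; d'=(42−2·-315/43)/(228/43)=203/19
back: M4=203/19
back: M3=-315/43−15/43·203/19=-210/19
back: M2=12−4/15·-210/19=284/19
back: M1=-3−1/4·284/19=-128/19
M: M0=0, M1=-128/19, M2=284/19, M3=-210/19, M4=203/19, M5=0
seg 0: a=-1, c=M0/2=0, d=(M1−M0)/(6·1)=-64/57, b=Δ0−h0·(2M0+M1)/6=7/57
seg 1: a=-2, c=M1/2=-64/19, d=(M2−M1)/(6·1)=206/57, b=Δ1−h1·(2M1+M2)/6=-185/57
seg 2: a=-5, c=M2/2=142/19, d=(M3−M2)/(6·1)=-13/3, b=Δ2−h2·(2M2+M3)/6=49/57
seg 3: a=-1, c=M3/2=-105/19, d=(M4−M3)/(6·2)=413/228, b=Δ3−h3·(2M3+M4)/6=160/57
seg 4: a=-3, c=M4/2=203/38, d=(M5−M4)/(6·1)=-203/114, b=Δ4−h4·(2M4+M5)/6=139/57
t_q=3/2 → seg 1, τ=1/2; S=-2+-185/57·τ+-64/19·τ²+206/57·τ³=-305/76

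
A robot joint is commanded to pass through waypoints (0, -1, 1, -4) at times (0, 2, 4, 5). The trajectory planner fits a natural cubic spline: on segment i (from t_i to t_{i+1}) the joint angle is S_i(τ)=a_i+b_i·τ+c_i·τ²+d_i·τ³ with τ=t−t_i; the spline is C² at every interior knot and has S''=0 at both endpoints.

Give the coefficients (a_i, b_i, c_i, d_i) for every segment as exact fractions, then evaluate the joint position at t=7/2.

  seg 0: a=0 b=-16/11 c=0 d=21/88
  seg 1: a=-1 b=31/22 c=63/44 d=-9/11
  seg 2: a=1 b=-59/22 c=-153/44 d=51/44
S(7/2) = 277/176

Δ: Δ0=-1/2, Δ1=1, Δ2=-5
row 1: diag=8, rhs=9; c'=1/4, d'=9/8
row 2: denom=6−2·1/4=11/2; d'=(-36−2·9/8)/(11/2)=-153/22
back: M2=-153/22
back: M1=9/8−1/4·-153/22=63/22
M: M0=0, M1=63/22, M2=-153/22, M3=0
seg 0: a=0, c=M0/2=0, d=(M1−M0)/(6·2)=21/88, b=Δ0−h0·(2M0+M1)/6=-16/11
seg 1: a=-1, c=M1/2=63/44, d=(M2−M1)/(6·2)=-9/11, b=Δ1−h1·(2M1+M2)/6=31/22
seg 2: a=1, c=M2/2=-153/44, d=(M3−M2)/(6·1)=51/44, b=Δ2−h2·(2M2+M3)/6=-59/22
t_q=7/2 → seg 1, τ=3/2; S=-1+31/22·τ+63/44·τ²+-9/11·τ³=277/176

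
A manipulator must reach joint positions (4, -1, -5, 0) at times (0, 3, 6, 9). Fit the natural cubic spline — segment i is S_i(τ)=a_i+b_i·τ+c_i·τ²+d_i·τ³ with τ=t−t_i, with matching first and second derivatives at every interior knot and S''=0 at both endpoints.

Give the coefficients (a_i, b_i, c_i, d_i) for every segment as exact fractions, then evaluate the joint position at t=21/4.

Δ: Δ0=-5/3, Δ1=-4/3, Δ2=5/3
row 1: diag=12, rhs=2; c'=1/4, d'=1/6
row 2: denom=12−3·1/4=45/4; d'=(18−3·1/6)/(45/4)=14/9
back: M2=14/9
back: M1=1/6−1/4·14/9=-2/9
M: M0=0, M1=-2/9, M2=14/9, M3=0
seg 0: a=4, c=M0/2=0, d=(M1−M0)/(6·3)=-1/81, b=Δ0−h0·(2M0+M1)/6=-14/9
seg 1: a=-1, c=M1/2=-1/9, d=(M2−M1)/(6·3)=8/81, b=Δ1−h1·(2M1+M2)/6=-17/9
seg 2: a=-5, c=M2/2=7/9, d=(M3−M2)/(6·3)=-7/81, b=Δ2−h2·(2M2+M3)/6=1/9
t_q=21/4 → seg 1, τ=9/4; S=-1+-17/9·τ+-1/9·τ²+8/81·τ³=-75/16

  seg 0: a=4 b=-14/9 c=0 d=-1/81
  seg 1: a=-1 b=-17/9 c=-1/9 d=8/81
  seg 2: a=-5 b=1/9 c=7/9 d=-7/81
S(21/4) = -75/16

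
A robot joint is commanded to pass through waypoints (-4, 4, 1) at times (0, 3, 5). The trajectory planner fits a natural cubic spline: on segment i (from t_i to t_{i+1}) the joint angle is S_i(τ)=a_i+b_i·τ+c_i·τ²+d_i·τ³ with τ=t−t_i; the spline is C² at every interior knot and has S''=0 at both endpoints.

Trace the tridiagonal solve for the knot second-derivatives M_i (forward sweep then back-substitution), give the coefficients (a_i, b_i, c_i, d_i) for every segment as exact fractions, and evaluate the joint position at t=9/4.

Δ: Δ0=8/3, Δ1=-3/2
row 1: diag=10, rhs=-25; c'=1/5, d'=-5/2
back: M1=-5/2
M: M0=0, M1=-5/2, M2=0
seg 0: a=-4, c=M0/2=0, d=(M1−M0)/(6·3)=-5/36, b=Δ0−h0·(2M0+M1)/6=47/12
seg 1: a=4, c=M1/2=-5/4, d=(M2−M1)/(6·2)=5/24, b=Δ1−h1·(2M1+M2)/6=1/6
t_q=9/4 → seg 0, τ=9/4; S=-4+47/12·τ+0·τ²+-5/36·τ³=827/256

  seg 0: a=-4 b=47/12 c=0 d=-5/36
  seg 1: a=4 b=1/6 c=-5/4 d=5/24
S(9/4) = 827/256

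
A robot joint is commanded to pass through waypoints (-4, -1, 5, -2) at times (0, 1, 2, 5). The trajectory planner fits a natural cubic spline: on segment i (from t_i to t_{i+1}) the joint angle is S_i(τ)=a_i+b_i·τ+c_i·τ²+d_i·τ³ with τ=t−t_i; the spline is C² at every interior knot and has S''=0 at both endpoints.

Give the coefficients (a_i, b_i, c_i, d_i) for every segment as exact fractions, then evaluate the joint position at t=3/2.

  seg 0: a=-4 b=182/93 c=0 d=97/93
  seg 1: a=-1 b=473/93 c=97/31 d=-206/93
  seg 2: a=5 b=437/93 c=-109/31 d=109/279
S(3/2) = 127/62

Δ: Δ0=3, Δ1=6, Δ2=-7/3
row 1: diag=4, rhs=18; c'=1/4, d'=9/2
row 2: denom=8−1·1/4=31/4; d'=(-50−1·9/2)/(31/4)=-218/31
back: M2=-218/31
back: M1=9/2−1/4·-218/31=194/31
M: M0=0, M1=194/31, M2=-218/31, M3=0
seg 0: a=-4, c=M0/2=0, d=(M1−M0)/(6·1)=97/93, b=Δ0−h0·(2M0+M1)/6=182/93
seg 1: a=-1, c=M1/2=97/31, d=(M2−M1)/(6·1)=-206/93, b=Δ1−h1·(2M1+M2)/6=473/93
seg 2: a=5, c=M2/2=-109/31, d=(M3−M2)/(6·3)=109/279, b=Δ2−h2·(2M2+M3)/6=437/93
t_q=3/2 → seg 1, τ=1/2; S=-1+473/93·τ+97/31·τ²+-206/93·τ³=127/62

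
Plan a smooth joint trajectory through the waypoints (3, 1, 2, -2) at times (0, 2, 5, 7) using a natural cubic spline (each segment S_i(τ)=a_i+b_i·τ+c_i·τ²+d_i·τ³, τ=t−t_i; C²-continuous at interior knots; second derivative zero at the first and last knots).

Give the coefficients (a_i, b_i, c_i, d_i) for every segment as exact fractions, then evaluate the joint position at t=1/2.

Δ: Δ0=-1, Δ1=1/3, Δ2=-2
row 1: diag=10, rhs=8; c'=3/10, d'=4/5
row 2: denom=10−3·3/10=91/10; d'=(-14−3·4/5)/(91/10)=-164/91
back: M2=-164/91
back: M1=4/5−3/10·-164/91=122/91
M: M0=0, M1=122/91, M2=-164/91, M3=0
seg 0: a=3, c=M0/2=0, d=(M1−M0)/(6·2)=61/546, b=Δ0−h0·(2M0+M1)/6=-395/273
seg 1: a=1, c=M1/2=61/91, d=(M2−M1)/(6·3)=-11/63, b=Δ1−h1·(2M1+M2)/6=-29/273
seg 2: a=2, c=M2/2=-82/91, d=(M3−M2)/(6·2)=41/273, b=Δ2−h2·(2M2+M3)/6=-218/273
t_q=1/2 → seg 0, τ=1/2; S=3+-395/273·τ+0·τ²+61/546·τ³=3335/1456

  seg 0: a=3 b=-395/273 c=0 d=61/546
  seg 1: a=1 b=-29/273 c=61/91 d=-11/63
  seg 2: a=2 b=-218/273 c=-82/91 d=41/273
S(1/2) = 3335/1456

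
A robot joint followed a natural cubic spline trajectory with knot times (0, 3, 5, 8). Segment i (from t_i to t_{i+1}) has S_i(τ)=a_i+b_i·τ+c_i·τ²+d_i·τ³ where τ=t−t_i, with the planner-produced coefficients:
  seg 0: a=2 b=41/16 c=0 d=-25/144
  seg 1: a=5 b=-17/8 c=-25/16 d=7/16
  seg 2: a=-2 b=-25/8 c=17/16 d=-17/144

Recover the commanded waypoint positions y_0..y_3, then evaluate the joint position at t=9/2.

y_0 = S_0(0) = a_0 = 2
y_1 = S_1(0) = a_1 = 5
y_2 = S_2(0) = a_2 = -2
y_3 = S_2(3) = -5
t_q=9/2 is in segment 1 (τ=3/2); S_1(τ)=-29/128

y_0=2 y_1=5 y_2=-2 y_3=-5
S(9/2) = -29/128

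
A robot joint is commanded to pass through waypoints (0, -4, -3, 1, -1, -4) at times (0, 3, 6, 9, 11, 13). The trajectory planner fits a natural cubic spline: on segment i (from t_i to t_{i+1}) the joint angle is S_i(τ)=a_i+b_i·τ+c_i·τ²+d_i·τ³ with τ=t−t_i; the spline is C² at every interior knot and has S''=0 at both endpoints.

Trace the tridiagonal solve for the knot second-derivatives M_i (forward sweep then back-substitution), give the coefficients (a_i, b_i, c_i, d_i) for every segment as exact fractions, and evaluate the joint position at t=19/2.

  seg 0: a=0 b=-5189/3132 c=0 d=1013/28188
  seg 1: a=-4 b=-1075/1566 c=1013/3132 d=155/28188
  seg 2: a=-3 b=4393/3132 c=292/783 d=-3721/28188
  seg 3: a=1 b=119/1566 c=-851/1044 d=217/1566
  seg 4: a=-1 b=-2383/1566 c=17/1044 d=-17/6264
S(19/2) = 889/1044

Δ: Δ0=-4/3, Δ1=1/3, Δ2=4/3, Δ3=-1, Δ4=-3/2
row 1: diag=12, rhs=10; c'=1/4, d'=5/6
row 2: denom=12−3·1/4=45/4; d'=(6−3·5/6)/(45/4)=14/45
row 3: denom=10−3·4/15=46/5; d'=(-14−3·14/45)/(46/5)=-112/69
row 4: denom=8−2·5/23=174/23; d'=(-3−2·-112/69)/(174/23)=17/522
back: M4=17/522
back: M3=-112/69−5/23·17/522=-851/522
back: M2=14/45−4/15·-851/522=584/783
back: M1=5/6−1/4·584/783=1013/1566
M: M0=0, M1=1013/1566, M2=584/783, M3=-851/522, M4=17/522, M5=0
seg 0: a=0, c=M0/2=0, d=(M1−M0)/(6·3)=1013/28188, b=Δ0−h0·(2M0+M1)/6=-5189/3132
seg 1: a=-4, c=M1/2=1013/3132, d=(M2−M1)/(6·3)=155/28188, b=Δ1−h1·(2M1+M2)/6=-1075/1566
seg 2: a=-3, c=M2/2=292/783, d=(M3−M2)/(6·3)=-3721/28188, b=Δ2−h2·(2M2+M3)/6=4393/3132
seg 3: a=1, c=M3/2=-851/1044, d=(M4−M3)/(6·2)=217/1566, b=Δ3−h3·(2M3+M4)/6=119/1566
seg 4: a=-1, c=M4/2=17/1044, d=(M5−M4)/(6·2)=-17/6264, b=Δ4−h4·(2M4+M5)/6=-2383/1566
t_q=19/2 → seg 3, τ=1/2; S=1+119/1566·τ+-851/1044·τ²+217/1566·τ³=889/1044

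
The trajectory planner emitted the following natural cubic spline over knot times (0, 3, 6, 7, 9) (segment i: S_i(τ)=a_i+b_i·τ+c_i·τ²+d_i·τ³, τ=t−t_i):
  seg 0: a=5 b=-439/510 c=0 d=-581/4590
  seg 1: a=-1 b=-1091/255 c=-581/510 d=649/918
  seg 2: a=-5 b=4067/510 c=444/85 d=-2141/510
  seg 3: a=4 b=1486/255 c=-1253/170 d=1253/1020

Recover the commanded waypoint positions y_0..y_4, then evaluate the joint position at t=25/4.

y_0=5 y_1=-1 y_2=-5 y_3=4 y_4=-4
S(25/4) = -29871/10880

y_0 = S_0(0) = a_0 = 5
y_1 = S_1(0) = a_1 = -1
y_2 = S_2(0) = a_2 = -5
y_3 = S_3(0) = a_3 = 4
y_4 = S_3(2) = -4
t_q=25/4 is in segment 2 (τ=1/4); S_2(τ)=-29871/10880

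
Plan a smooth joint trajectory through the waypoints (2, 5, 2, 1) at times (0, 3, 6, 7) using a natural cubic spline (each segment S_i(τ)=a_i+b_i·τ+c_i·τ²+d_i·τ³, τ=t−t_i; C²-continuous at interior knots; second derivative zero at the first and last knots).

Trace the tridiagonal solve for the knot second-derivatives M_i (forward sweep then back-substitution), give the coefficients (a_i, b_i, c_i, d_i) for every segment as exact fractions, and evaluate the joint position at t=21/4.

  seg 0: a=2 b=45/29 c=0 d=-16/261
  seg 1: a=5 b=-3/29 c=-16/29 d=22/261
  seg 2: a=2 b=-33/29 c=6/29 d=-2/29
S(21/4) = 2723/928

Δ: Δ0=1, Δ1=-1, Δ2=-1
row 1: diag=12, rhs=-12; c'=1/4, d'=-1
row 2: denom=8−3·1/4=29/4; d'=(0−3·-1)/(29/4)=12/29
back: M2=12/29
back: M1=-1−1/4·12/29=-32/29
M: M0=0, M1=-32/29, M2=12/29, M3=0
seg 0: a=2, c=M0/2=0, d=(M1−M0)/(6·3)=-16/261, b=Δ0−h0·(2M0+M1)/6=45/29
seg 1: a=5, c=M1/2=-16/29, d=(M2−M1)/(6·3)=22/261, b=Δ1−h1·(2M1+M2)/6=-3/29
seg 2: a=2, c=M2/2=6/29, d=(M3−M2)/(6·1)=-2/29, b=Δ2−h2·(2M2+M3)/6=-33/29
t_q=21/4 → seg 1, τ=9/4; S=5+-3/29·τ+-16/29·τ²+22/261·τ³=2723/928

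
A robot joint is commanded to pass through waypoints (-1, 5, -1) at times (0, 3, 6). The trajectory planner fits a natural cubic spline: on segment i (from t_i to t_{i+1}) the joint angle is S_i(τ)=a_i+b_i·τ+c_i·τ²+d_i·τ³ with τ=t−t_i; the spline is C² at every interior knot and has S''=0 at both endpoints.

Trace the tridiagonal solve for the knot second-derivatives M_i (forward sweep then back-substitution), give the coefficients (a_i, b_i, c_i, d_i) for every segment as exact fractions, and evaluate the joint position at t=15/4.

  seg 0: a=-1 b=3 c=0 d=-1/9
  seg 1: a=5 b=0 c=-1 d=1/9
S(15/4) = 287/64

Δ: Δ0=2, Δ1=-2
row 1: diag=12, rhs=-24; c'=1/4, d'=-2
back: M1=-2
M: M0=0, M1=-2, M2=0
seg 0: a=-1, c=M0/2=0, d=(M1−M0)/(6·3)=-1/9, b=Δ0−h0·(2M0+M1)/6=3
seg 1: a=5, c=M1/2=-1, d=(M2−M1)/(6·3)=1/9, b=Δ1−h1·(2M1+M2)/6=0
t_q=15/4 → seg 1, τ=3/4; S=5+0·τ+-1·τ²+1/9·τ³=287/64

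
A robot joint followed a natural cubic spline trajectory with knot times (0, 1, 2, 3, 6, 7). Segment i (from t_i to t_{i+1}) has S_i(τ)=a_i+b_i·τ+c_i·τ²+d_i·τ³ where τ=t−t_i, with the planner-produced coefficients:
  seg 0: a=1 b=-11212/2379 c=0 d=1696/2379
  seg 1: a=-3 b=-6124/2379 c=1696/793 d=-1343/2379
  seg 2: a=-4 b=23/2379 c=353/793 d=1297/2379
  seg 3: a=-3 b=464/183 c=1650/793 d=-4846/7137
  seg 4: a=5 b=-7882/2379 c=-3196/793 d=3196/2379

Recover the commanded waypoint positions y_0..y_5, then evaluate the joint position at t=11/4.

y_0 = S_0(0) = a_0 = 1
y_1 = S_1(0) = a_1 = -3
y_2 = S_2(0) = a_2 = -4
y_3 = S_3(0) = a_3 = -3
y_4 = S_4(0) = a_4 = 5
y_5 = S_4(1) = -1
t_q=11/4 is in segment 2 (τ=3/4); S_2(τ)=-178259/50752

y_0=1 y_1=-3 y_2=-4 y_3=-3 y_4=5 y_5=-1
S(11/4) = -178259/50752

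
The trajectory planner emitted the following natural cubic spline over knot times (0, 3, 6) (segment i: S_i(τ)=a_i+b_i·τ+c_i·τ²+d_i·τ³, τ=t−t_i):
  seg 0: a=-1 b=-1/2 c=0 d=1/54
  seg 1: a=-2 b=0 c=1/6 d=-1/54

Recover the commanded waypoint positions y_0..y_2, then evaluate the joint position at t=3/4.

y_0 = S_0(0) = a_0 = -1
y_1 = S_1(0) = a_1 = -2
y_2 = S_1(3) = -1
t_q=3/4 is in segment 0 (τ=3/4); S_0(τ)=-175/128

y_0=-1 y_1=-2 y_2=-1
S(3/4) = -175/128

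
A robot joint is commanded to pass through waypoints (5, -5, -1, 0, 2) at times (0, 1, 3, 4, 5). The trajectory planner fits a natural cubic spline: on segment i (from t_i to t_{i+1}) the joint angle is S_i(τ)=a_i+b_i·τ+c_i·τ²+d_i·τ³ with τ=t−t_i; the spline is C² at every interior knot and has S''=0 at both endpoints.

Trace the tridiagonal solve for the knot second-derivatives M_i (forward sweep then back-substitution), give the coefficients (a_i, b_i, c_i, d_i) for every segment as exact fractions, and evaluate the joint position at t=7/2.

Δ: Δ0=-10, Δ1=2, Δ2=1, Δ3=2
row 1: diag=6, rhs=72; c'=1/3, d'=12
row 2: denom=6−2·1/3=16/3; d'=(-6−2·12)/(16/3)=-45/8
row 3: denom=4−1·3/16=61/16; d'=(6−1·-45/8)/(61/16)=186/61
back: M3=186/61
back: M2=-45/8−3/16·186/61=-378/61
back: M1=12−1/3·-378/61=858/61
M: M0=0, M1=858/61, M2=-378/61, M3=186/61, M4=0
seg 0: a=5, c=M0/2=0, d=(M1−M0)/(6·1)=143/61, b=Δ0−h0·(2M0+M1)/6=-753/61
seg 1: a=-5, c=M1/2=429/61, d=(M2−M1)/(6·2)=-103/61, b=Δ1−h1·(2M1+M2)/6=-324/61
seg 2: a=-1, c=M2/2=-189/61, d=(M3−M2)/(6·1)=94/61, b=Δ2−h2·(2M2+M3)/6=156/61
seg 3: a=0, c=M3/2=93/61, d=(M4−M3)/(6·1)=-31/61, b=Δ3−h3·(2M3+M4)/6=60/61
t_q=7/2 → seg 2, τ=1/2; S=-1+156/61·τ+-189/61·τ²+94/61·τ³=-37/122

  seg 0: a=5 b=-753/61 c=0 d=143/61
  seg 1: a=-5 b=-324/61 c=429/61 d=-103/61
  seg 2: a=-1 b=156/61 c=-189/61 d=94/61
  seg 3: a=0 b=60/61 c=93/61 d=-31/61
S(7/2) = -37/122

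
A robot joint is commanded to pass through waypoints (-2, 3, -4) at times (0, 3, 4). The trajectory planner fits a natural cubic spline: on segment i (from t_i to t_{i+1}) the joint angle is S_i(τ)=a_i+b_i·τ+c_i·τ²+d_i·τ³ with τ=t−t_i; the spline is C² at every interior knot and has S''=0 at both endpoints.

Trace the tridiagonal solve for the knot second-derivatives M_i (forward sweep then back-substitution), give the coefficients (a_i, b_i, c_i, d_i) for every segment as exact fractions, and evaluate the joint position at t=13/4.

  seg 0: a=-2 b=59/12 c=0 d=-13/36
  seg 1: a=3 b=-29/6 c=-13/4 d=13/12
S(13/4) = 411/256

Δ: Δ0=5/3, Δ1=-7
row 1: diag=8, rhs=-52; c'=1/8, d'=-13/2
back: M1=-13/2
M: M0=0, M1=-13/2, M2=0
seg 0: a=-2, c=M0/2=0, d=(M1−M0)/(6·3)=-13/36, b=Δ0−h0·(2M0+M1)/6=59/12
seg 1: a=3, c=M1/2=-13/4, d=(M2−M1)/(6·1)=13/12, b=Δ1−h1·(2M1+M2)/6=-29/6
t_q=13/4 → seg 1, τ=1/4; S=3+-29/6·τ+-13/4·τ²+13/12·τ³=411/256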